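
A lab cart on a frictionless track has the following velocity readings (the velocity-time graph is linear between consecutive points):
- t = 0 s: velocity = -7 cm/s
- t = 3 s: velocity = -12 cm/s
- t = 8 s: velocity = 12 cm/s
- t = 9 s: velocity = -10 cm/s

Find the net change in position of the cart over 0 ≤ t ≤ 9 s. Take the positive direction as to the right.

-27.5 cm

Displacement is the signed area under the v-t curve.
0–3 s: ½(-7 + -12)(3) = -28.5 cm
3–8 s: ½(-12 + 12)(5) = 0 cm
8–9 s: ½(12 + -10)(1) = 1 cm
Net displacement = -27.5 cm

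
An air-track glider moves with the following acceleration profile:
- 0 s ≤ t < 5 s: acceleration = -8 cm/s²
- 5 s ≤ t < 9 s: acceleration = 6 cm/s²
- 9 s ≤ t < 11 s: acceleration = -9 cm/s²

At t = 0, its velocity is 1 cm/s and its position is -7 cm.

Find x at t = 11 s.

-258 cm

On each constant-a segment, Δv = aΔt and Δx = v₀Δt + ½aΔt²; chain segment to segment.
0–5 s: v starts 1 cm/s; Δx = 1·5 + ½·-8·5² = -95 cm; v ends -39 cm/s.
5–9 s: v starts -39 cm/s; Δx = -39·4 + ½·6·4² = -108 cm; v ends -15 cm/s.
9–11 s: v starts -15 cm/s; Δx = -15·2 + ½·-9·2² = -48 cm; v ends -33 cm/s.
x(11) = -7 + Σ Δx = -258 cm.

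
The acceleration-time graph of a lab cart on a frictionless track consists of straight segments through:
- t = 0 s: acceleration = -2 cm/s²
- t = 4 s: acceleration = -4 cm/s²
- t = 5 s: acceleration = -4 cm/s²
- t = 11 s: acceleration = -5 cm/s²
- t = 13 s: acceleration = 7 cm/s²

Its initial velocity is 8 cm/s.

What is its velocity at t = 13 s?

Δv equals the area under the a-t graph; then v = v₀ + Δv.
0–4 s: ½(-2 + -4)(4) = -12 cm/s
4–5 s: -4 × 1 = -4 cm/s
5–11 s: ½(-4 + -5)(6) = -27 cm/s
11–13 s: ½(-5 + 7)(2) = 2 cm/s
Δv = -41 cm/s, so v(13) = 8 + (-41) = -33 cm/s.

-33 cm/s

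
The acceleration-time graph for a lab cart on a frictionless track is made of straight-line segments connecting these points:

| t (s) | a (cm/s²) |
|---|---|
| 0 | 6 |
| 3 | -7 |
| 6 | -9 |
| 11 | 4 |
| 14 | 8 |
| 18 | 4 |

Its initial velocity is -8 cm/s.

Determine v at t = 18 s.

-4 cm/s

Δv equals the area under the a-t graph; then v = v₀ + Δv.
0–3 s: ½(6 + -7)(3) = -1.5 cm/s
3–6 s: ½(-7 + -9)(3) = -24 cm/s
6–11 s: ½(-9 + 4)(5) = -12.5 cm/s
11–14 s: ½(4 + 8)(3) = 18 cm/s
14–18 s: ½(8 + 4)(4) = 24 cm/s
Δv = 4 cm/s, so v(18) = -8 + (4) = -4 cm/s.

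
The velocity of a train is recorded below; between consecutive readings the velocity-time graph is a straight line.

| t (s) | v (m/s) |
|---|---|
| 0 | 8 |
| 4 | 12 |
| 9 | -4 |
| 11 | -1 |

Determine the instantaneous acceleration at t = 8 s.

Acceleration is the slope of the v-t graph on 4–9 s: (-4 − 12)/(9 − 4) = -3.2 m/s².

-3.2 m/s²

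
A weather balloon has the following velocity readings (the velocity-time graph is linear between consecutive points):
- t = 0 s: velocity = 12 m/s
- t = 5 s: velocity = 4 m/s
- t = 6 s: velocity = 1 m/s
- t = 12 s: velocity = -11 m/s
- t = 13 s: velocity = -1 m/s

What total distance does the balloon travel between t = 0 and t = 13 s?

Distance (not displacement) is the total path length: add the absolute areas under v-t.
0–5 s: |½(12 + 4)(5)| = 40 m
5–6 s: |½(4 + 1)(1)| = 2.5 m
6–12 s: v = 0 at t = 6.5 s; triangle areas 0.25 + 30.25 = 30.5 m
12–13 s: |½(-11 + -1)(1)| = 6 m
Total distance = 79 m

79 m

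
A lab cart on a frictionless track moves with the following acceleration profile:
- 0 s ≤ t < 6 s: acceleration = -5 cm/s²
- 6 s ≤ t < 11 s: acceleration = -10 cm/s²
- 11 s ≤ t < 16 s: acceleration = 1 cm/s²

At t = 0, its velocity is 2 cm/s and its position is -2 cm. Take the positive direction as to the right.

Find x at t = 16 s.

-722.5 cm

On each constant-a segment, Δv = aΔt and Δx = v₀Δt + ½aΔt²; chain segment to segment.
0–6 s: v starts 2 cm/s; Δx = 2·6 + ½·-5·6² = -78 cm; v ends -28 cm/s.
6–11 s: v starts -28 cm/s; Δx = -28·5 + ½·-10·5² = -265 cm; v ends -78 cm/s.
11–16 s: v starts -78 cm/s; Δx = -78·5 + ½·1·5² = -377.5 cm; v ends -73 cm/s.
x(16) = -2 + Σ Δx = -722.5 cm.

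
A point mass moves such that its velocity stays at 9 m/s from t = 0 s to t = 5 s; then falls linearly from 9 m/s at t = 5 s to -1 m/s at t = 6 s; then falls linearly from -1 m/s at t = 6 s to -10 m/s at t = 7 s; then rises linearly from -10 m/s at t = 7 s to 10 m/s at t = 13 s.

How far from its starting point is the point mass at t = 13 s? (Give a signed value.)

Displacement is the signed area under the v-t curve.
0–5 s: 9 × 5 = 45 m
5–6 s: ½(9 + -1)(1) = 4 m
6–7 s: ½(-1 + -10)(1) = -5.5 m
7–13 s: ½(-10 + 10)(6) = 0 m
Net displacement = 43.5 m

43.5 m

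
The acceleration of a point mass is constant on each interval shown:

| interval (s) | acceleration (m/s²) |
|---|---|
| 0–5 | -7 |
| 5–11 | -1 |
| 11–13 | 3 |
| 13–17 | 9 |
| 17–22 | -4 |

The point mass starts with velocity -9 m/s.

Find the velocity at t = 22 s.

-28 m/s

Δv equals the area under the a-t graph; then v = v₀ + Δv.
0–5 s: -7 × 5 = -35 m/s
5–11 s: -1 × 6 = -6 m/s
11–13 s: 3 × 2 = 6 m/s
13–17 s: 9 × 4 = 36 m/s
17–22 s: -4 × 5 = -20 m/s
Δv = -19 m/s, so v(22) = -9 + (-19) = -28 m/s.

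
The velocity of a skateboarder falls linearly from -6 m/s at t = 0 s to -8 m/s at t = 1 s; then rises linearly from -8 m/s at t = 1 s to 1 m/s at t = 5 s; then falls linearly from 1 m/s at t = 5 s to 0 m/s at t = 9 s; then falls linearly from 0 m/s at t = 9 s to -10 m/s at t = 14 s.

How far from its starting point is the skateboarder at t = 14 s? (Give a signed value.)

-44 m

Displacement is the signed area under the v-t curve.
0–1 s: ½(-6 + -8)(1) = -7 m
1–5 s: ½(-8 + 1)(4) = -14 m
5–9 s: ½(1 + 0)(4) = 2 m
9–14 s: ½(0 + -10)(5) = -25 m
Net displacement = -44 m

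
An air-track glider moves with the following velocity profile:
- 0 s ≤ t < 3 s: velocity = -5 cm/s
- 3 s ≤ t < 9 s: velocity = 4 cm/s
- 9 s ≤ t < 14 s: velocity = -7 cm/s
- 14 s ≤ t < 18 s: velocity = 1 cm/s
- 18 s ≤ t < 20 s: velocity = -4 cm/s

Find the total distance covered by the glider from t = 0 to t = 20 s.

86 cm

Total distance travelled is ∫|v| dt — sum the magnitudes of each area piece.
0–3 s: |-5| × 3 = 15 cm
3–9 s: |4| × 6 = 24 cm
9–14 s: |-7| × 5 = 35 cm
14–18 s: |1| × 4 = 4 cm
18–20 s: |-4| × 2 = 8 cm
Total distance = 86 cm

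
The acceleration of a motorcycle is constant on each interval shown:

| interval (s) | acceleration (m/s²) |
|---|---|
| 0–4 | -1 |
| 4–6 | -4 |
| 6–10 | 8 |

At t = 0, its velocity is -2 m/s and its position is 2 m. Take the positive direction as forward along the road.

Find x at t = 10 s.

-26 m

On each constant-a segment, Δv = aΔt and Δx = v₀Δt + ½aΔt²; chain segment to segment.
0–4 s: v starts -2 m/s; Δx = -2·4 + ½·-1·4² = -16 m; v ends -6 m/s.
4–6 s: v starts -6 m/s; Δx = -6·2 + ½·-4·2² = -20 m; v ends -14 m/s.
6–10 s: v starts -14 m/s; Δx = -14·4 + ½·8·4² = 8 m; v ends 18 m/s.
x(10) = 2 + Σ Δx = -26 m.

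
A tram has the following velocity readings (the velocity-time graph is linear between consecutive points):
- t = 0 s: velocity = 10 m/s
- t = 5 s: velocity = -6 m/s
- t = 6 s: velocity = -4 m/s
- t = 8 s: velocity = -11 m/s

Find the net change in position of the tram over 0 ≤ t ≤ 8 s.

Net displacement equals the area under the velocity-time graph (areas below the axis count negative).
0–5 s: ½(10 + -6)(5) = 10 m
5–6 s: ½(-6 + -4)(1) = -5 m
6–8 s: ½(-4 + -11)(2) = -15 m
Net displacement = -10 m

-10 m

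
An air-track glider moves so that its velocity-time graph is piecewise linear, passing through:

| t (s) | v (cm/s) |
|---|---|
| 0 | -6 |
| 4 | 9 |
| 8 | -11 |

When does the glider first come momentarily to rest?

t = 1.6 s

v changes sign on 0–4 s (from -6 to 9); the graph is linear there, so v = 0 at t = 0 + (6)·(4 − 0)/(9 − -6) = 1.6 s.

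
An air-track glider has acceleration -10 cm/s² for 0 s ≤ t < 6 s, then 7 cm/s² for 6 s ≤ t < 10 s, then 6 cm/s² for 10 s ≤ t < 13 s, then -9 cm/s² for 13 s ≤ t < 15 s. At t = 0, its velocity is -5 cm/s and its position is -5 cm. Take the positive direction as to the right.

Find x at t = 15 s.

-559 cm

On each constant-a segment, Δv = aΔt and Δx = v₀Δt + ½aΔt²; chain segment to segment.
0–6 s: v starts -5 cm/s; Δx = -5·6 + ½·-10·6² = -210 cm; v ends -65 cm/s.
6–10 s: v starts -65 cm/s; Δx = -65·4 + ½·7·4² = -204 cm; v ends -37 cm/s.
10–13 s: v starts -37 cm/s; Δx = -37·3 + ½·6·3² = -84 cm; v ends -19 cm/s.
13–15 s: v starts -19 cm/s; Δx = -19·2 + ½·-9·2² = -56 cm; v ends -37 cm/s.
x(15) = -5 + Σ Δx = -559 cm.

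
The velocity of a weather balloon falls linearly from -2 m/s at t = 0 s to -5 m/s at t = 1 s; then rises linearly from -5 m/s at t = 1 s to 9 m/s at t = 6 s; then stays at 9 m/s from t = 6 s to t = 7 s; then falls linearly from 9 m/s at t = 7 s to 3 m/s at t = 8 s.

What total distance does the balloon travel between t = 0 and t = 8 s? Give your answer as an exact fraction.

Distance (not displacement) is the total path length: add the absolute areas under v-t.
0–1 s: |½(-2 + -5)(1)| = 3.5 m
1–6 s: v = 0 at t = 39/14 s; triangle areas 125/28 + 405/28 = 265/14 m
6–7 s: |9| × 1 = 9 m
7–8 s: |½(9 + 3)(1)| = 6 m
Total distance = 262/7 m

262/7 m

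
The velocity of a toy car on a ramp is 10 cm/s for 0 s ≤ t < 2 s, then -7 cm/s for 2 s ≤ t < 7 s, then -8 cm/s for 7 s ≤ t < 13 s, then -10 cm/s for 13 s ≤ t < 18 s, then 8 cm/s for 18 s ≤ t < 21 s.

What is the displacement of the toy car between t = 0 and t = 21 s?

Net displacement equals the area under the velocity-time graph (areas below the axis count negative).
0–2 s: 10 × 2 = 20 cm
2–7 s: -7 × 5 = -35 cm
7–13 s: -8 × 6 = -48 cm
13–18 s: -10 × 5 = -50 cm
18–21 s: 8 × 3 = 24 cm
Net displacement = -89 cm

-89 cm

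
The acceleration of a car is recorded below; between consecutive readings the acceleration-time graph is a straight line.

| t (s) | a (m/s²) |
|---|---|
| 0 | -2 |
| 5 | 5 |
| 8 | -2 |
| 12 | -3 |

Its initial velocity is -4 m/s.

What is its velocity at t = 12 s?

Δv equals the area under the a-t graph; then v = v₀ + Δv.
0–5 s: ½(-2 + 5)(5) = 7.5 m/s
5–8 s: ½(5 + -2)(3) = 4.5 m/s
8–12 s: ½(-2 + -3)(4) = -10 m/s
Δv = 2 m/s, so v(12) = -4 + (2) = -2 m/s.

-2 m/s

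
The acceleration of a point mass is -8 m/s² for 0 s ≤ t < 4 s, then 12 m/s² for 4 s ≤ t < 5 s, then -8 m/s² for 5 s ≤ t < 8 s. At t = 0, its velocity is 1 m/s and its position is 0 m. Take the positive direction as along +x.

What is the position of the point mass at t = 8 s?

On each constant-a segment, Δv = aΔt and Δx = v₀Δt + ½aΔt²; chain segment to segment.
0–4 s: v starts 1 m/s; Δx = 1·4 + ½·-8·4² = -60 m; v ends -31 m/s.
4–5 s: v starts -31 m/s; Δx = -31·1 + ½·12·1² = -25 m; v ends -19 m/s.
5–8 s: v starts -19 m/s; Δx = -19·3 + ½·-8·3² = -93 m; v ends -43 m/s.
x(8) = 0 + Σ Δx = -178 m.

-178 m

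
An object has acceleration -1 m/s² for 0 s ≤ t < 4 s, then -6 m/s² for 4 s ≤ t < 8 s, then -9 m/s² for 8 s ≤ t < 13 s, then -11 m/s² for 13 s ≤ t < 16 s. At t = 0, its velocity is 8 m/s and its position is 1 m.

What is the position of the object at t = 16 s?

On each constant-a segment, Δv = aΔt and Δx = v₀Δt + ½aΔt²; chain segment to segment.
0–4 s: v starts 8 m/s; Δx = 8·4 + ½·-1·4² = 24 m; v ends 4 m/s.
4–8 s: v starts 4 m/s; Δx = 4·4 + ½·-6·4² = -32 m; v ends -20 m/s.
8–13 s: v starts -20 m/s; Δx = -20·5 + ½·-9·5² = -212.5 m; v ends -65 m/s.
13–16 s: v starts -65 m/s; Δx = -65·3 + ½·-11·3² = -244.5 m; v ends -98 m/s.
x(16) = 1 + Σ Δx = -464 m.

-464 m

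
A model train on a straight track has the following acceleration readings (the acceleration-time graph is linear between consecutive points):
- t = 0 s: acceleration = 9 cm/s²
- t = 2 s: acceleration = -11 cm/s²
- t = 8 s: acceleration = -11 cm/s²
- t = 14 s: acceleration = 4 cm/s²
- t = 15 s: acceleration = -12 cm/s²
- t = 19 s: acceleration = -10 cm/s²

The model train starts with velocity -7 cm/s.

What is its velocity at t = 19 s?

-144 cm/s

Δv equals the area under the a-t graph; then v = v₀ + Δv.
0–2 s: ½(9 + -11)(2) = -2 cm/s
2–8 s: -11 × 6 = -66 cm/s
8–14 s: ½(-11 + 4)(6) = -21 cm/s
14–15 s: ½(4 + -12)(1) = -4 cm/s
15–19 s: ½(-12 + -10)(4) = -44 cm/s
Δv = -137 cm/s, so v(19) = -7 + (-137) = -144 cm/s.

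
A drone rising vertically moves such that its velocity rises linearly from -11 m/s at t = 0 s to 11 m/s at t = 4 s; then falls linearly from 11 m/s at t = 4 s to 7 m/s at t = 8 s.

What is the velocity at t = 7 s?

8 m/s

On 4–8 s the graph is linear from 11 to 7 m/s: v(7) = 11 + (7 − 11)·(7 − 4)/(8 − 4) = 8 m/s.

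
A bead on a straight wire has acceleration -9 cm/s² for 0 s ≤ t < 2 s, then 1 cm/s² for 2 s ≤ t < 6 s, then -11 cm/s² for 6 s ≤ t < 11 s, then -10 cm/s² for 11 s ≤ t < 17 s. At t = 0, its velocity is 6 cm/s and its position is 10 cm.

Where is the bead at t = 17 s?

-771.5 cm

On each constant-a segment, Δv = aΔt and Δx = v₀Δt + ½aΔt²; chain segment to segment.
0–2 s: v starts 6 cm/s; Δx = 6·2 + ½·-9·2² = -6 cm; v ends -12 cm/s.
2–6 s: v starts -12 cm/s; Δx = -12·4 + ½·1·4² = -40 cm; v ends -8 cm/s.
6–11 s: v starts -8 cm/s; Δx = -8·5 + ½·-11·5² = -177.5 cm; v ends -63 cm/s.
11–17 s: v starts -63 cm/s; Δx = -63·6 + ½·-10·6² = -558 cm; v ends -123 cm/s.
x(17) = 10 + Σ Δx = -771.5 cm.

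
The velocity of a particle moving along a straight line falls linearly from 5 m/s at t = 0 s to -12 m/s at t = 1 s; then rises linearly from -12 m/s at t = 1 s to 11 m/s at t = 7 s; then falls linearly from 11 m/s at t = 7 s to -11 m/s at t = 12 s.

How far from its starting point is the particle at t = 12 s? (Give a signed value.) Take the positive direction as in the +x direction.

-6.5 m

Displacement is the signed area under the v-t curve.
0–1 s: ½(5 + -12)(1) = -3.5 m
1–7 s: ½(-12 + 11)(6) = -3 m
7–12 s: ½(11 + -11)(5) = 0 m
Net displacement = -6.5 m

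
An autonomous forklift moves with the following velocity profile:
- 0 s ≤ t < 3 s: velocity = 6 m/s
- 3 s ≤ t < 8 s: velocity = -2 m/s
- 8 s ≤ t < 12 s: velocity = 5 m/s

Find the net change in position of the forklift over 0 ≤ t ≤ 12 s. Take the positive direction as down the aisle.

28 m

Net displacement equals the area under the velocity-time graph (areas below the axis count negative).
0–3 s: 6 × 3 = 18 m
3–8 s: -2 × 5 = -10 m
8–12 s: 5 × 4 = 20 m
Net displacement = 28 m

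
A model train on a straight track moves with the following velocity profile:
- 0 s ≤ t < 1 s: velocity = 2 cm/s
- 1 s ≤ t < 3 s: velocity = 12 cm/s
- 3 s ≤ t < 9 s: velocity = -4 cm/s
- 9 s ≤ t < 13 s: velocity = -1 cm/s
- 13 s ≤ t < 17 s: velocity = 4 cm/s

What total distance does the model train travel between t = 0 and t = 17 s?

70 cm

Total distance travelled is ∫|v| dt — sum the magnitudes of each area piece.
0–1 s: |2| × 1 = 2 cm
1–3 s: |12| × 2 = 24 cm
3–9 s: |-4| × 6 = 24 cm
9–13 s: |-1| × 4 = 4 cm
13–17 s: |4| × 4 = 16 cm
Total distance = 70 cm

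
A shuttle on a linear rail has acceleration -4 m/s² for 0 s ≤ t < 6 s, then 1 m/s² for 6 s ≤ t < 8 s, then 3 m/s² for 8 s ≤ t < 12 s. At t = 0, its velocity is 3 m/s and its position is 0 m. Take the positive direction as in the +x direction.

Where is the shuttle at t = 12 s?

-146 m

On each constant-a segment, Δv = aΔt and Δx = v₀Δt + ½aΔt²; chain segment to segment.
0–6 s: v starts 3 m/s; Δx = 3·6 + ½·-4·6² = -54 m; v ends -21 m/s.
6–8 s: v starts -21 m/s; Δx = -21·2 + ½·1·2² = -40 m; v ends -19 m/s.
8–12 s: v starts -19 m/s; Δx = -19·4 + ½·3·4² = -52 m; v ends -7 m/s.
x(12) = 0 + Σ Δx = -146 m.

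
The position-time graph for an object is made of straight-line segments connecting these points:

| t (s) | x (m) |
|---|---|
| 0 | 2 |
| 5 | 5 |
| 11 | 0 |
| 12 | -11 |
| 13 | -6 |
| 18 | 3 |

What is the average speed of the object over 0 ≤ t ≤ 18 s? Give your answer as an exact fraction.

11/6 m/s

Average speed = (total path length)/(elapsed time); on a piecewise-linear x-t graph the path length is Σ|Δx|.
0–5 s: |Δx| = |5 − 2| = 3 m
5–11 s: |Δx| = |0 − 5| = 5 m
11–12 s: |Δx| = |-11 − 0| = 11 m
12–13 s: |Δx| = |-6 − -11| = 5 m
13–18 s: |Δx| = |3 − -6| = 9 m
Total path = 33 m; average speed = 33/18 = 11/6 m/s.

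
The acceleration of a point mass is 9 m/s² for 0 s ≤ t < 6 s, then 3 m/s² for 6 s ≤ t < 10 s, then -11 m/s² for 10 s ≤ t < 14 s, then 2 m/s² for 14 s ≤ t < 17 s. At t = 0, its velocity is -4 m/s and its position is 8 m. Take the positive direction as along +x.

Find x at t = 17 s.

593 m

On each constant-a segment, Δv = aΔt and Δx = v₀Δt + ½aΔt²; chain segment to segment.
0–6 s: v starts -4 m/s; Δx = -4·6 + ½·9·6² = 138 m; v ends 50 m/s.
6–10 s: v starts 50 m/s; Δx = 50·4 + ½·3·4² = 224 m; v ends 62 m/s.
10–14 s: v starts 62 m/s; Δx = 62·4 + ½·-11·4² = 160 m; v ends 18 m/s.
14–17 s: v starts 18 m/s; Δx = 18·3 + ½·2·3² = 63 m; v ends 24 m/s.
x(17) = 8 + Σ Δx = 593 m.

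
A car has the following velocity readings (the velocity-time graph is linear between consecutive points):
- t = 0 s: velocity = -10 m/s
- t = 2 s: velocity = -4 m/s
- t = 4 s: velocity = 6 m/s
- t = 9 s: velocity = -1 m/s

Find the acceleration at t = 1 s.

3 m/s²

Acceleration is the slope of the v-t graph on 0–2 s: (-4 − -10)/(2 − 0) = 3 m/s².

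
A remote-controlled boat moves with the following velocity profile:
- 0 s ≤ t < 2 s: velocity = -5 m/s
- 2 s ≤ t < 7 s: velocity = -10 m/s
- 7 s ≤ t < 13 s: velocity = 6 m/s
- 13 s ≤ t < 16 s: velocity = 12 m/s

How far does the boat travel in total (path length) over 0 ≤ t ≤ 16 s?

Total distance travelled is ∫|v| dt — sum the magnitudes of each area piece.
0–2 s: |-5| × 2 = 10 m
2–7 s: |-10| × 5 = 50 m
7–13 s: |6| × 6 = 36 m
13–16 s: |12| × 3 = 36 m
Total distance = 132 m

132 m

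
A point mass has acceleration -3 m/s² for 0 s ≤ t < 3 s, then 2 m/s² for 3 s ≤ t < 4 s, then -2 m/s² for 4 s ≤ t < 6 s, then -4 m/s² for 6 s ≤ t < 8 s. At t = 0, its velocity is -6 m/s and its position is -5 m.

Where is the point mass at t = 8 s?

On each constant-a segment, Δv = aΔt and Δx = v₀Δt + ½aΔt²; chain segment to segment.
0–3 s: v starts -6 m/s; Δx = -6·3 + ½·-3·3² = -31.5 m; v ends -15 m/s.
3–4 s: v starts -15 m/s; Δx = -15·1 + ½·2·1² = -14 m; v ends -13 m/s.
4–6 s: v starts -13 m/s; Δx = -13·2 + ½·-2·2² = -30 m; v ends -17 m/s.
6–8 s: v starts -17 m/s; Δx = -17·2 + ½·-4·2² = -42 m; v ends -25 m/s.
x(8) = -5 + Σ Δx = -122.5 m.

-122.5 m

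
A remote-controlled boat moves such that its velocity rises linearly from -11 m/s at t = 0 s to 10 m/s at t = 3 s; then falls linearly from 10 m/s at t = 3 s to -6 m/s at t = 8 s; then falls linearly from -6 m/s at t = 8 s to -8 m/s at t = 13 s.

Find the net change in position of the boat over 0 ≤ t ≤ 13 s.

-26.5 m

Net displacement equals the area under the velocity-time graph (areas below the axis count negative).
0–3 s: ½(-11 + 10)(3) = -1.5 m
3–8 s: ½(10 + -6)(5) = 10 m
8–13 s: ½(-6 + -8)(5) = -35 m
Net displacement = -26.5 m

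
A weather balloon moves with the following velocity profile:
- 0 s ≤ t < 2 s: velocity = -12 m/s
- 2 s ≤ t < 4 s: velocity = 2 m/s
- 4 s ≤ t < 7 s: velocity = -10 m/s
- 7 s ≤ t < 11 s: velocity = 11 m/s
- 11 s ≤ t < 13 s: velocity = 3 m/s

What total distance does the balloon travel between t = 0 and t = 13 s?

108 m

Total distance travelled is ∫|v| dt — sum the magnitudes of each area piece.
0–2 s: |-12| × 2 = 24 m
2–4 s: |2| × 2 = 4 m
4–7 s: |-10| × 3 = 30 m
7–11 s: |11| × 4 = 44 m
11–13 s: |3| × 2 = 6 m
Total distance = 108 m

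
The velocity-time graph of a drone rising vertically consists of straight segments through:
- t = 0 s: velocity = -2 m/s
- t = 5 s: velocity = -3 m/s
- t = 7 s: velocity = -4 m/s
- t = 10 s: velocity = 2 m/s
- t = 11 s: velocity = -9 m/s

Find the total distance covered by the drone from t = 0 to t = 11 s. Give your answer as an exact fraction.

312/11 m

Total distance travelled is ∫|v| dt — sum the magnitudes of each area piece.
0–5 s: |½(-2 + -3)(5)| = 12.5 m
5–7 s: |½(-3 + -4)(2)| = 7 m
7–10 s: v = 0 at t = 9 s; triangle areas 4 + 1 = 5 m
10–11 s: v = 0 at t = 112/11 s; triangle areas 2/11 + 81/22 = 85/22 m
Total distance = 312/11 m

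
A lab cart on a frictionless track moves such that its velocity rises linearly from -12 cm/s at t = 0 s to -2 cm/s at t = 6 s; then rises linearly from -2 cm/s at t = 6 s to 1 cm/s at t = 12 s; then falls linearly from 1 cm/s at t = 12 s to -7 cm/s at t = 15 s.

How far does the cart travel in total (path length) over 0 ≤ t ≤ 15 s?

Total distance travelled is ∫|v| dt — sum the magnitudes of each area piece.
0–6 s: |½(-12 + -2)(6)| = 42 cm
6–12 s: v = 0 at t = 10 s; triangle areas 4 + 1 = 5 cm
12–15 s: v = 0 at t = 12.375 s; triangle areas 0.1875 + 9.1875 = 9.375 cm
Total distance = 56.375 cm

56.375 cm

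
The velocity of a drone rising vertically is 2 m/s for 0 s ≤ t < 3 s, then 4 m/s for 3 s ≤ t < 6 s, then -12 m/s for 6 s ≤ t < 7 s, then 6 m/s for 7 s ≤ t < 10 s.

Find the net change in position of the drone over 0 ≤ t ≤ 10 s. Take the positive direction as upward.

Net displacement equals the area under the velocity-time graph (areas below the axis count negative).
0–3 s: 2 × 3 = 6 m
3–6 s: 4 × 3 = 12 m
6–7 s: -12 × 1 = -12 m
7–10 s: 6 × 3 = 18 m
Net displacement = 24 m

24 m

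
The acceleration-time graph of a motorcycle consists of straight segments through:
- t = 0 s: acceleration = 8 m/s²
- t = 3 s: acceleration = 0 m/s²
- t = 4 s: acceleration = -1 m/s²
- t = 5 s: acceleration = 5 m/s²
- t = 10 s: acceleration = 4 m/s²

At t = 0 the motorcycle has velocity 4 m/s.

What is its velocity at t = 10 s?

40 m/s

Δv equals the area under the a-t graph; then v = v₀ + Δv.
0–3 s: ½(8 + 0)(3) = 12 m/s
3–4 s: ½(0 + -1)(1) = -0.5 m/s
4–5 s: ½(-1 + 5)(1) = 2 m/s
5–10 s: ½(5 + 4)(5) = 22.5 m/s
Δv = 36 m/s, so v(10) = 4 + (36) = 40 m/s.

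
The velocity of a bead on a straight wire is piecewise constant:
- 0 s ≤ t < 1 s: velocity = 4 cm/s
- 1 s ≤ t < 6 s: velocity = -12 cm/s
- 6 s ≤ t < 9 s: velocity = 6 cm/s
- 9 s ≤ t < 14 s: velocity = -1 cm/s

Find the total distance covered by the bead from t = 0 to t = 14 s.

87 cm

Total distance travelled is ∫|v| dt — sum the magnitudes of each area piece.
0–1 s: |4| × 1 = 4 cm
1–6 s: |-12| × 5 = 60 cm
6–9 s: |6| × 3 = 18 cm
9–14 s: |-1| × 5 = 5 cm
Total distance = 87 cm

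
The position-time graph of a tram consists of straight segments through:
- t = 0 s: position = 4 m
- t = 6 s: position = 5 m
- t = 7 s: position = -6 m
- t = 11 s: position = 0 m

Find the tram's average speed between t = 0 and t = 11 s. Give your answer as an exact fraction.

18/11 m/s

Average speed = (total path length)/(elapsed time); on a piecewise-linear x-t graph the path length is Σ|Δx|.
0–6 s: |Δx| = |5 − 4| = 1 m
6–7 s: |Δx| = |-6 − 5| = 11 m
7–11 s: |Δx| = |0 − -6| = 6 m
Total path = 18 m; average speed = 18/11 = 18/11 m/s.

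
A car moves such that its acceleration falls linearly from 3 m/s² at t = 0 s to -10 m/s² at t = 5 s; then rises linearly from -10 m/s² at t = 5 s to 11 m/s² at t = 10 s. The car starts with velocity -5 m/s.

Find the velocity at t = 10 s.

-20 m/s

Δv equals the area under the a-t graph; then v = v₀ + Δv.
0–5 s: ½(3 + -10)(5) = -17.5 m/s
5–10 s: ½(-10 + 11)(5) = 2.5 m/s
Δv = -15 m/s, so v(10) = -5 + (-15) = -20 m/s.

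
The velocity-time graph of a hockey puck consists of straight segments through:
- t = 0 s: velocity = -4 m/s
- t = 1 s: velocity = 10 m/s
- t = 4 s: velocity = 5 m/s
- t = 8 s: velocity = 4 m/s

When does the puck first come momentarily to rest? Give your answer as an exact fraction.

t = 2/7 s

v changes sign on 0–1 s (from -4 to 10); the graph is linear there, so v = 0 at t = 0 + (4)·(1 − 0)/(10 − -4) = 2/7 s.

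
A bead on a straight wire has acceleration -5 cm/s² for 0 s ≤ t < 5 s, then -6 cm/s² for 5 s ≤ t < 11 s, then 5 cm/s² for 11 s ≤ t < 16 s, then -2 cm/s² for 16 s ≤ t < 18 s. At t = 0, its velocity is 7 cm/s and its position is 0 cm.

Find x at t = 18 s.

On each constant-a segment, Δv = aΔt and Δx = v₀Δt + ½aΔt²; chain segment to segment.
0–5 s: v starts 7 cm/s; Δx = 7·5 + ½·-5·5² = -27.5 cm; v ends -18 cm/s.
5–11 s: v starts -18 cm/s; Δx = -18·6 + ½·-6·6² = -216 cm; v ends -54 cm/s.
11–16 s: v starts -54 cm/s; Δx = -54·5 + ½·5·5² = -207.5 cm; v ends -29 cm/s.
16–18 s: v starts -29 cm/s; Δx = -29·2 + ½·-2·2² = -62 cm; v ends -33 cm/s.
x(18) = 0 + Σ Δx = -513 cm.

-513 cm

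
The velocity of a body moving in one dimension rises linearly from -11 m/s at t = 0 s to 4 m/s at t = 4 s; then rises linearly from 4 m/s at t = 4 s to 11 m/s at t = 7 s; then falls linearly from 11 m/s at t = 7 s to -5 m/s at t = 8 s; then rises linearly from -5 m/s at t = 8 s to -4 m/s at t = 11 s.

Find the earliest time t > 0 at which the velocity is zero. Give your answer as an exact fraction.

t = 44/15 s

v changes sign on 0–4 s (from -11 to 4); the graph is linear there, so v = 0 at t = 0 + (11)·(4 − 0)/(4 − -11) = 44/15 s.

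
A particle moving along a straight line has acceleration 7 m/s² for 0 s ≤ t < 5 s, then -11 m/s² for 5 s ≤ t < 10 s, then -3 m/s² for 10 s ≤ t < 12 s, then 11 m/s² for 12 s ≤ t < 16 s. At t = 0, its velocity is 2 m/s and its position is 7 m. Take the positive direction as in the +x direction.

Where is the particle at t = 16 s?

On each constant-a segment, Δv = aΔt and Δx = v₀Δt + ½aΔt²; chain segment to segment.
0–5 s: v starts 2 m/s; Δx = 2·5 + ½·7·5² = 97.5 m; v ends 37 m/s.
5–10 s: v starts 37 m/s; Δx = 37·5 + ½·-11·5² = 47.5 m; v ends -18 m/s.
10–12 s: v starts -18 m/s; Δx = -18·2 + ½·-3·2² = -42 m; v ends -24 m/s.
12–16 s: v starts -24 m/s; Δx = -24·4 + ½·11·4² = -8 m; v ends 20 m/s.
x(16) = 7 + Σ Δx = 102 m.

102 m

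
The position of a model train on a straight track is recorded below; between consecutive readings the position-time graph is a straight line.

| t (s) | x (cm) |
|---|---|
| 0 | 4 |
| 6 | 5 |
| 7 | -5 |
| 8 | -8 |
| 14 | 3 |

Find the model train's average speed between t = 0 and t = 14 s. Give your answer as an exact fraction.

Average speed = (total path length)/(elapsed time); on a piecewise-linear x-t graph the path length is Σ|Δx|.
0–6 s: |Δx| = |5 − 4| = 1 cm
6–7 s: |Δx| = |-5 − 5| = 10 cm
7–8 s: |Δx| = |-8 − -5| = 3 cm
8–14 s: |Δx| = |3 − -8| = 11 cm
Total path = 25 cm; average speed = 25/14 = 25/14 cm/s.

25/14 cm/s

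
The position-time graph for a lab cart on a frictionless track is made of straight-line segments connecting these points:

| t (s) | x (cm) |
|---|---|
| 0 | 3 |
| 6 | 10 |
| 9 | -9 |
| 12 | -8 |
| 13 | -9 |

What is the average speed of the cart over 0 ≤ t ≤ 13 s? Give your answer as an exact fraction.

28/13 cm/s

Average speed = (total path length)/(elapsed time); on a piecewise-linear x-t graph the path length is Σ|Δx|.
0–6 s: |Δx| = |10 − 3| = 7 cm
6–9 s: |Δx| = |-9 − 10| = 19 cm
9–12 s: |Δx| = |-8 − -9| = 1 cm
12–13 s: |Δx| = |-9 − -8| = 1 cm
Total path = 28 cm; average speed = 28/13 = 28/13 cm/s.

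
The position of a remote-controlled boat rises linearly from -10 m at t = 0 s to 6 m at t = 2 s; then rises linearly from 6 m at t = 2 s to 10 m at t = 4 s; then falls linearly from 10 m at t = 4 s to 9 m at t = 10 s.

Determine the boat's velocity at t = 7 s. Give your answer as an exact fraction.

-1/6 m/s

Velocity is the slope of the x-t graph on 4–10 s: (9 − 10)/(10 − 4) = -1/6 m/s.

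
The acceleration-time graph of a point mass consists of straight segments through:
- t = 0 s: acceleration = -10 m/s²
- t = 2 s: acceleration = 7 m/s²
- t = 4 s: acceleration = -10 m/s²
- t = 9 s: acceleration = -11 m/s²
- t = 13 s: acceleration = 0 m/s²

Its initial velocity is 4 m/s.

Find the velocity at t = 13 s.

Δv equals the area under the a-t graph; then v = v₀ + Δv.
0–2 s: ½(-10 + 7)(2) = -3 m/s
2–4 s: ½(7 + -10)(2) = -3 m/s
4–9 s: ½(-10 + -11)(5) = -52.5 m/s
9–13 s: ½(-11 + 0)(4) = -22 m/s
Δv = -80.5 m/s, so v(13) = 4 + (-80.5) = -76.5 m/s.

-76.5 m/s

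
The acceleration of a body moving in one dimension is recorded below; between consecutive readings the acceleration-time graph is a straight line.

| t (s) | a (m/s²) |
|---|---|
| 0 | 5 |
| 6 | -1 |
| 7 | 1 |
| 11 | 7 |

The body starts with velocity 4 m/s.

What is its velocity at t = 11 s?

Δv equals the area under the a-t graph; then v = v₀ + Δv.
0–6 s: ½(5 + -1)(6) = 12 m/s
6–7 s: ½(-1 + 1)(1) = 0 m/s
7–11 s: ½(1 + 7)(4) = 16 m/s
Δv = 28 m/s, so v(11) = 4 + (28) = 32 m/s.

32 m/s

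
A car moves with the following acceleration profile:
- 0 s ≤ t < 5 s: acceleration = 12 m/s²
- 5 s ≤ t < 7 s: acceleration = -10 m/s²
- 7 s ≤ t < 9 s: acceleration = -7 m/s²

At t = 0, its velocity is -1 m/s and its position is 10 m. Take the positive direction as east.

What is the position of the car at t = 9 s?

On each constant-a segment, Δv = aΔt and Δx = v₀Δt + ½aΔt²; chain segment to segment.
0–5 s: v starts -1 m/s; Δx = -1·5 + ½·12·5² = 145 m; v ends 59 m/s.
5–7 s: v starts 59 m/s; Δx = 59·2 + ½·-10·2² = 98 m; v ends 39 m/s.
7–9 s: v starts 39 m/s; Δx = 39·2 + ½·-7·2² = 64 m; v ends 25 m/s.
x(9) = 10 + Σ Δx = 317 m.

317 m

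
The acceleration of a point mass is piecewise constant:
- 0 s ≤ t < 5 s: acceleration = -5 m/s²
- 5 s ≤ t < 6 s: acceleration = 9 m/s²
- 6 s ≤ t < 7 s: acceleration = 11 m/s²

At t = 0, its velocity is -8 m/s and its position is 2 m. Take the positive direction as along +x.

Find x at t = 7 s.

On each constant-a segment, Δv = aΔt and Δx = v₀Δt + ½aΔt²; chain segment to segment.
0–5 s: v starts -8 m/s; Δx = -8·5 + ½·-5·5² = -102.5 m; v ends -33 m/s.
5–6 s: v starts -33 m/s; Δx = -33·1 + ½·9·1² = -28.5 m; v ends -24 m/s.
6–7 s: v starts -24 m/s; Δx = -24·1 + ½·11·1² = -18.5 m; v ends -13 m/s.
x(7) = 2 + Σ Δx = -147.5 m.

-147.5 m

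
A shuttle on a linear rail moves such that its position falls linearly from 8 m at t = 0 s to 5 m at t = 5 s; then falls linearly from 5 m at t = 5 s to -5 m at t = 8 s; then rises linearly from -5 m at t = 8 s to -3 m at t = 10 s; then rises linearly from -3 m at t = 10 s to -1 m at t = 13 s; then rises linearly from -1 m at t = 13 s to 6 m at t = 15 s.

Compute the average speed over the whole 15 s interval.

1.6 m/s

Average speed = (total path length)/(elapsed time); on a piecewise-linear x-t graph the path length is Σ|Δx|.
0–5 s: |Δx| = |5 − 8| = 3 m
5–8 s: |Δx| = |-5 − 5| = 10 m
8–10 s: |Δx| = |-3 − -5| = 2 m
10–13 s: |Δx| = |-1 − -3| = 2 m
13–15 s: |Δx| = |6 − -1| = 7 m
Total path = 24 m; average speed = 24/15 = 1.6 m/s.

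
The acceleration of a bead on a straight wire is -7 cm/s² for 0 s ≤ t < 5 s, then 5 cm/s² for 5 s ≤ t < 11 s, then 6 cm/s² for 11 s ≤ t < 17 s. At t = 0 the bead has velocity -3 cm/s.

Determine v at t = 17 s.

Δv equals the area under the a-t graph; then v = v₀ + Δv.
0–5 s: -7 × 5 = -35 cm/s
5–11 s: 5 × 6 = 30 cm/s
11–17 s: 6 × 6 = 36 cm/s
Δv = 31 cm/s, so v(17) = -3 + (31) = 28 cm/s.

28 cm/s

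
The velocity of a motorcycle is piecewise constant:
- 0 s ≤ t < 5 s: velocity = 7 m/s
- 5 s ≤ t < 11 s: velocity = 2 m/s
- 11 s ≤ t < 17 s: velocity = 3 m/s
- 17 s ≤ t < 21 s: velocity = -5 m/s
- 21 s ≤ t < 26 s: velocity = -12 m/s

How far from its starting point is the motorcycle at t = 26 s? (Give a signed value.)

Net displacement equals the area under the velocity-time graph (areas below the axis count negative).
0–5 s: 7 × 5 = 35 m
5–11 s: 2 × 6 = 12 m
11–17 s: 3 × 6 = 18 m
17–21 s: -5 × 4 = -20 m
21–26 s: -12 × 5 = -60 m
Net displacement = -15 m

-15 m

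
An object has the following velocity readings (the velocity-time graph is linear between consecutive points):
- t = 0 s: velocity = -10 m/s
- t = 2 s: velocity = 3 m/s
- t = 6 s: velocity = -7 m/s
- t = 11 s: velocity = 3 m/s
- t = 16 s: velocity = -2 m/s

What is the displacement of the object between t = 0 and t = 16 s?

-22.5 m

Displacement is the signed area under the v-t curve.
0–2 s: ½(-10 + 3)(2) = -7 m
2–6 s: ½(3 + -7)(4) = -8 m
6–11 s: ½(-7 + 3)(5) = -10 m
11–16 s: ½(3 + -2)(5) = 2.5 m
Net displacement = -22.5 m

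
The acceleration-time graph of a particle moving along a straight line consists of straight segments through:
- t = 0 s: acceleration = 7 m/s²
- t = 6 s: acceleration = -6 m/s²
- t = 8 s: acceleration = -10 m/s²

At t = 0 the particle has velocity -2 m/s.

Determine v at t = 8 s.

Δv equals the area under the a-t graph; then v = v₀ + Δv.
0–6 s: ½(7 + -6)(6) = 3 m/s
6–8 s: ½(-6 + -10)(2) = -16 m/s
Δv = -13 m/s, so v(8) = -2 + (-13) = -15 m/s.

-15 m/s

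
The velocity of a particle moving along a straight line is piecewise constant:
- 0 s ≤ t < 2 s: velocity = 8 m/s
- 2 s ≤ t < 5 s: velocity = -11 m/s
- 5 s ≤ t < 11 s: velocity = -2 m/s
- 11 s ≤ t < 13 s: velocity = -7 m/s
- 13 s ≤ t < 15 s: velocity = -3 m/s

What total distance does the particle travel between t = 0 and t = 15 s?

81 m

Distance (not displacement) is the total path length: add the absolute areas under v-t.
0–2 s: |8| × 2 = 16 m
2–5 s: |-11| × 3 = 33 m
5–11 s: |-2| × 6 = 12 m
11–13 s: |-7| × 2 = 14 m
13–15 s: |-3| × 2 = 6 m
Total distance = 81 m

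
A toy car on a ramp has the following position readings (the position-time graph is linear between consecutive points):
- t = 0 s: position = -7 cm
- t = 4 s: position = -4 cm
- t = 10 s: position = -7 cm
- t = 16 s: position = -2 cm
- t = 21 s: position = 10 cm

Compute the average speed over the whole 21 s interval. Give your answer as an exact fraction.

23/21 cm/s

Average speed = (total path length)/(elapsed time); on a piecewise-linear x-t graph the path length is Σ|Δx|.
0–4 s: |Δx| = |-4 − -7| = 3 cm
4–10 s: |Δx| = |-7 − -4| = 3 cm
10–16 s: |Δx| = |-2 − -7| = 5 cm
16–21 s: |Δx| = |10 − -2| = 12 cm
Total path = 23 cm; average speed = 23/21 = 23/21 cm/s.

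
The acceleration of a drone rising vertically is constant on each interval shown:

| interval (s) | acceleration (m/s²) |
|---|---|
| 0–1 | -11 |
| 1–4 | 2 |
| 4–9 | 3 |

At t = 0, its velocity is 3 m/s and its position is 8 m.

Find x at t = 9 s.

18 m

On each constant-a segment, Δv = aΔt and Δx = v₀Δt + ½aΔt²; chain segment to segment.
0–1 s: v starts 3 m/s; Δx = 3·1 + ½·-11·1² = -2.5 m; v ends -8 m/s.
1–4 s: v starts -8 m/s; Δx = -8·3 + ½·2·3² = -15 m; v ends -2 m/s.
4–9 s: v starts -2 m/s; Δx = -2·5 + ½·3·5² = 27.5 m; v ends 13 m/s.
x(9) = 8 + Σ Δx = 18 m.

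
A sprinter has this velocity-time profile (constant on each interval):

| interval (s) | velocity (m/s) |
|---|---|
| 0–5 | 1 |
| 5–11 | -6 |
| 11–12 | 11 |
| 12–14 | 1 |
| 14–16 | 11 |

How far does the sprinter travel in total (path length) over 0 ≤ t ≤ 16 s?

Distance (not displacement) is the total path length: add the absolute areas under v-t.
0–5 s: |1| × 5 = 5 m
5–11 s: |-6| × 6 = 36 m
11–12 s: |11| × 1 = 11 m
12–14 s: |1| × 2 = 2 m
14–16 s: |11| × 2 = 22 m
Total distance = 76 m

76 m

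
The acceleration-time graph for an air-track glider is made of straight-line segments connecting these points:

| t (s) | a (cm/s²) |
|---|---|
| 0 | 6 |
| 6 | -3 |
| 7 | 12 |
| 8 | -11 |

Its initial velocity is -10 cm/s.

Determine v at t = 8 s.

4 cm/s

Δv equals the area under the a-t graph; then v = v₀ + Δv.
0–6 s: ½(6 + -3)(6) = 9 cm/s
6–7 s: ½(-3 + 12)(1) = 4.5 cm/s
7–8 s: ½(12 + -11)(1) = 0.5 cm/s
Δv = 14 cm/s, so v(8) = -10 + (14) = 4 cm/s.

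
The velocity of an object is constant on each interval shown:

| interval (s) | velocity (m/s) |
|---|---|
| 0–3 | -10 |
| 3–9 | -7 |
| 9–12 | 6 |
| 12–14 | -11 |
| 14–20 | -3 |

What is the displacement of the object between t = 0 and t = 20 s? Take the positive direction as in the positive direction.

-94 m

Net displacement equals the area under the velocity-time graph (areas below the axis count negative).
0–3 s: -10 × 3 = -30 m
3–9 s: -7 × 6 = -42 m
9–12 s: 6 × 3 = 18 m
12–14 s: -11 × 2 = -22 m
14–20 s: -3 × 6 = -18 m
Net displacement = -94 m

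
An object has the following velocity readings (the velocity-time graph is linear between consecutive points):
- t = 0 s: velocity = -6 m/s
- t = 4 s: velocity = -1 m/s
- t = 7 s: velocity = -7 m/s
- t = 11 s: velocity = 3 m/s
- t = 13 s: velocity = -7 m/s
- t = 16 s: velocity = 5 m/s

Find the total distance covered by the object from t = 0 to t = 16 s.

52.65 m

Total distance travelled is ∫|v| dt — sum the magnitudes of each area piece.
0–4 s: |½(-6 + -1)(4)| = 14 m
4–7 s: |½(-1 + -7)(3)| = 12 m
7–11 s: v = 0 at t = 9.8 s; triangle areas 9.8 + 1.8 = 11.6 m
11–13 s: v = 0 at t = 11.6 s; triangle areas 0.9 + 4.9 = 5.8 m
13–16 s: v = 0 at t = 14.75 s; triangle areas 6.125 + 3.125 = 9.25 m
Total distance = 52.65 m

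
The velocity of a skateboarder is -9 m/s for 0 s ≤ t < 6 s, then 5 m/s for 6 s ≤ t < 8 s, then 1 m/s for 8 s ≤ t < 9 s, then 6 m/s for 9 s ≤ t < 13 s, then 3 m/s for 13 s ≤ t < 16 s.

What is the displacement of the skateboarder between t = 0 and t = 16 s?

-10 m

Net displacement equals the area under the velocity-time graph (areas below the axis count negative).
0–6 s: -9 × 6 = -54 m
6–8 s: 5 × 2 = 10 m
8–9 s: 1 × 1 = 1 m
9–13 s: 6 × 4 = 24 m
13–16 s: 3 × 3 = 9 m
Net displacement = -10 m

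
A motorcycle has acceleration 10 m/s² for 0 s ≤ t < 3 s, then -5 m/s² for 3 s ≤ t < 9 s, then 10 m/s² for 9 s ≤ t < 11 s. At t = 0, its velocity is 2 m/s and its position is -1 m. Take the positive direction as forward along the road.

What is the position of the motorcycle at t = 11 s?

On each constant-a segment, Δv = aΔt and Δx = v₀Δt + ½aΔt²; chain segment to segment.
0–3 s: v starts 2 m/s; Δx = 2·3 + ½·10·3² = 51 m; v ends 32 m/s.
3–9 s: v starts 32 m/s; Δx = 32·6 + ½·-5·6² = 102 m; v ends 2 m/s.
9–11 s: v starts 2 m/s; Δx = 2·2 + ½·10·2² = 24 m; v ends 22 m/s.
x(11) = -1 + Σ Δx = 176 m.

176 m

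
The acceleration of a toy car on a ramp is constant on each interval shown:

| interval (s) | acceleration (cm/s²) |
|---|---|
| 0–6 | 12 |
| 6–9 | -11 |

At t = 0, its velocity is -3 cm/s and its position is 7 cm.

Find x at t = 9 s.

362.5 cm

On each constant-a segment, Δv = aΔt and Δx = v₀Δt + ½aΔt²; chain segment to segment.
0–6 s: v starts -3 cm/s; Δx = -3·6 + ½·12·6² = 198 cm; v ends 69 cm/s.
6–9 s: v starts 69 cm/s; Δx = 69·3 + ½·-11·3² = 157.5 cm; v ends 36 cm/s.
x(9) = 7 + Σ Δx = 362.5 cm.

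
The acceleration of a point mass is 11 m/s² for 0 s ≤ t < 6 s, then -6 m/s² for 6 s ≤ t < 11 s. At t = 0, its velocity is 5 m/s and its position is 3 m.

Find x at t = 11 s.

511 m

On each constant-a segment, Δv = aΔt and Δx = v₀Δt + ½aΔt²; chain segment to segment.
0–6 s: v starts 5 m/s; Δx = 5·6 + ½·11·6² = 228 m; v ends 71 m/s.
6–11 s: v starts 71 m/s; Δx = 71·5 + ½·-6·5² = 280 m; v ends 41 m/s.
x(11) = 3 + Σ Δx = 511 m.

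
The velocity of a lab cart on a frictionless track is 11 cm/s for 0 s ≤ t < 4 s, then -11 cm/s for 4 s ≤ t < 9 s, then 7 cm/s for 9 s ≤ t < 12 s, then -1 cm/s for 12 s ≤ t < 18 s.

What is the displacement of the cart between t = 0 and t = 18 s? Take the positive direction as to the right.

Displacement is the signed area under the v-t curve.
0–4 s: 11 × 4 = 44 cm
4–9 s: -11 × 5 = -55 cm
9–12 s: 7 × 3 = 21 cm
12–18 s: -1 × 6 = -6 cm
Net displacement = 4 cm

4 cm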